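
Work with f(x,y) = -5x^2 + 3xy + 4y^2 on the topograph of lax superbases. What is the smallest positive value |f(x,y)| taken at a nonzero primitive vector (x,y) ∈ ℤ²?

river: ρ → (4,5,-4)
river: ρ → (-4,3,5)
river: ρ → (5,7,-2)
river: ρ → (-2,9,1)
river: ρ → (1,9,-2)
river: ρ → (-2,7,5)
river: ρ → (5,3,-4)
river: ρ → (-4,5,4)
river: ρ → (4,3,-5)
river: ρ → (-5,7,2)
river: ρ → (2,9,-1)
river: ρ → (-1,9,2)
river: ρ → (2,7,-5)
river: ρ → (-5,3,4)
closes: descent 0, river 14
min |a| on river = 1

1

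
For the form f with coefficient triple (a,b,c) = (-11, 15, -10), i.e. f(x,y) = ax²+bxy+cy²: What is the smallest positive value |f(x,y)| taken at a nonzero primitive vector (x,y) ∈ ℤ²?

translate: b→7 (≡-15 mod 22), so (11,-15,10)→(11,7,6)
flip: (11,7,6)→(6,-7,11)
translate: b→5 (≡-7 mod 12), so (6,-7,11)→(6,5,10)
reduced (well bottom): (6,5,10) with a≤c, −a<b≤a
well minimum |f| = |-6| = 6 (negative-definite)

6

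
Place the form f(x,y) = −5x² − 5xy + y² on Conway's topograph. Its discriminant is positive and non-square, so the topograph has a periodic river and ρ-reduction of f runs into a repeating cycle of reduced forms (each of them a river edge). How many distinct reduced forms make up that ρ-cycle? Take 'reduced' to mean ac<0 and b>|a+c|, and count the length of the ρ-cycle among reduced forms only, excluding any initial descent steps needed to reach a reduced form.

D = 45, ⌊√D⌋ = 6
descent: ρ → (1,5,-5)  [lands on river]
river: ρ → (-5,5,1)
ρ-cycle length = 2 (tail of 1 descent step not counted)

2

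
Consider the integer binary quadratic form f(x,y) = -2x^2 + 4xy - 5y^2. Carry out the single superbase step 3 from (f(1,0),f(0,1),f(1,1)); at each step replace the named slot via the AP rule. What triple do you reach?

start (-2,-5,-3) = (f(1,0),f(0,1),f(1,1))
replace slot 3: 2·((-2)+(-5)) − (-3) = -11 → (-2,-5,-11)

-2,-5,-11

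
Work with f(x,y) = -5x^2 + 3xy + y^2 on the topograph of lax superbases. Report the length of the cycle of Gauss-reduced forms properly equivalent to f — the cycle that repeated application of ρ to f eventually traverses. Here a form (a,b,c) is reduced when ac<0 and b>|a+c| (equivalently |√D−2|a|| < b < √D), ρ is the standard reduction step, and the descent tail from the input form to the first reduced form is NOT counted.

D = 29, ⌊√D⌋ = 5
descent: ρ → (1,5,-1)  [lands on river]
river: ρ → (-1,5,1)
ρ-cycle length = 2 (tail of 1 descent step not counted)

2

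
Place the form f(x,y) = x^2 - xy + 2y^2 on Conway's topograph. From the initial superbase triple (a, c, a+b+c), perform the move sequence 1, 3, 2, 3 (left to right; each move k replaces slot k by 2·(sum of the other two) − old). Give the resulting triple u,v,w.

start (1,2,2) = (f(1,0),f(0,1),f(1,1))
replace slot 1: 2·(2+2) − 1 = 7 → (7,2,2)
replace slot 3: 2·(7+2) − 2 = 16 → (7,2,16)
replace slot 2: 2·(7+16) − 2 = 44 → (7,44,16)
replace slot 3: 2·(7+44) − 16 = 86 → (7,44,86)

7,44,86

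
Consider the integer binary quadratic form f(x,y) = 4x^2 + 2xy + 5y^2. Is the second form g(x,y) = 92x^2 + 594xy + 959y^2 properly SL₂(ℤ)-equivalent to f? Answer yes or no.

D₁ = -76, D₂ = -76
f: reduced (well bottom): (4,2,5) with a≤c, −a<b≤a
g: translate: b→42 (≡594 mod 184), so (92,594,959)→(92,42,5)
g: flip: (92,42,5)→(5,-42,92)
g: translate: b→-2 (≡-42 mod 10), so (5,-42,92)→(5,-2,4)
g: flip: (5,-2,4)→(4,2,5)
g: reduced (well bottom): (4,2,5) with a≤c, −a<b≤a
reduced forms (4, 2, 5) vs (4, 2, 5) ⇒ equivalent

yes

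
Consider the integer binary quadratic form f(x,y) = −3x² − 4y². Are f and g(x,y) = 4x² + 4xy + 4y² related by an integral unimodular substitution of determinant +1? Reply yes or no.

D₁ = -48, D₂ = -48
f is negative-definite; reduce −f:
−f: reduced (well bottom): (3,0,4) with a≤c, −a<b≤a
flip sign back: reduced form of f is (-3,0,-4)
g: reduced (well bottom): (4,4,4) with a≤c, −a<b≤a
reduced forms (-3, 0, -4) vs (4, 4, 4) ⇒ inequivalent

no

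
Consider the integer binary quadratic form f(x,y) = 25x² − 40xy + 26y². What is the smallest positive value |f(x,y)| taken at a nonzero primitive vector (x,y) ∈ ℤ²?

translate: b→10 (≡-40 mod 50), so (25,-40,26)→(25,10,11)
flip: (25,10,11)→(11,-10,25)
reduced (well bottom): (11,-10,25) with a≤c, −a<b≤a
well minimum = a = 11

11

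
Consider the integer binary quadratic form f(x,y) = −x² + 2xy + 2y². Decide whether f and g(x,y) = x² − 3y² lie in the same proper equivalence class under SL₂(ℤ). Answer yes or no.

D₁ = 12, D₂ = 12
river cycle of f (length 2): (2, 2, -1), (-1, 2, 2)
river cycle of g (length 2): (1, 2, -2), (-2, 2, 1)
cycles differ ⇒ inequivalent

no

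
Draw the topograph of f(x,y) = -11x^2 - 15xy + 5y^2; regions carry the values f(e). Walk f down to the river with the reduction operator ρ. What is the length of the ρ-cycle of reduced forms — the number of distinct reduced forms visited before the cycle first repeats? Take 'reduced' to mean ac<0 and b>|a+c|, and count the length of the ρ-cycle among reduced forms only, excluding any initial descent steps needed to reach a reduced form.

D = 445, ⌊√D⌋ = 21
descent: ρ → (5,15,-11)  [lands on river]
river: ρ → (-11,7,9)
river: ρ → (9,11,-9)
river: ρ → (-9,7,11)
river: ρ → (11,15,-5)
river: ρ → (-5,15,11)
river: ρ → (11,7,-9)
river: ρ → (-9,11,9)
river: ρ → (9,7,-11)
river: ρ → (-11,15,5)
ρ-cycle length = 10 (tail of 1 descent step not counted)

10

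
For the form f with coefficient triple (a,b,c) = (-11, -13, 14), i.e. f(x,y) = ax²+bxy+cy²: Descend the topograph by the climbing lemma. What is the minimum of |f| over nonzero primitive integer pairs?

descent: ρ → (14,13,-11)  [lands on river]
river: ρ → (-11,9,16)
river: ρ → (16,23,-4)
river: ρ → (-4,25,10)
river: ρ → (10,15,-14)
river: ρ → (-14,13,11)
river: ρ → (11,9,-16)
river: ρ → (-16,23,4)
river: ρ → (4,25,-10)
river: ρ → (-10,15,14)
closes: descent 1, river 10
min |a| on river = 4

4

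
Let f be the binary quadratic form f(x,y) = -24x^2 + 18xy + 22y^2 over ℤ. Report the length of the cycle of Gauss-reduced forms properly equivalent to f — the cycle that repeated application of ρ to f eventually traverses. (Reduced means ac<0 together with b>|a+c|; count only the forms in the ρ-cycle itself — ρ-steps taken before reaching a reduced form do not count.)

D = 2436, ⌊√D⌋ = 49
river: ρ → (22,26,-20)
river: ρ → (-20,14,28)
river: ρ → (28,42,-6)
river: ρ → (-6,42,28)
river: ρ → (28,14,-20)
river: ρ → (-20,26,22)
river: ρ → (22,18,-24)
river: ρ → (-24,30,16)
river: ρ → (16,34,-20)
river: ρ → (-20,46,4)
river: ρ → (4,42,-42)
river: ρ → (-42,42,4)
river: ρ → (4,46,-20)
river: ρ → (-20,34,16)
river: ρ → (16,30,-24)
river: ρ → (-24,18,22)
ρ-cycle length = 16 (tail of 0 descent steps not counted)

16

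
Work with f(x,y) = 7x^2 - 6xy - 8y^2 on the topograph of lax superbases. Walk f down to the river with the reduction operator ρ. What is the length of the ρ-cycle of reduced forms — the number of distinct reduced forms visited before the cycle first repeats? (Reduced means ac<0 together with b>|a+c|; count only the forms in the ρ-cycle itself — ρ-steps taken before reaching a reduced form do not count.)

D = 260, ⌊√D⌋ = 16
descent: ρ → (-8,6,7)  [lands on river]
river: ρ → (7,8,-7)
river: ρ → (-7,6,8)
river: ρ → (8,10,-5)
river: ρ → (-5,10,8)
river: ρ → (8,6,-7)
river: ρ → (-7,8,7)
river: ρ → (7,6,-8)
river: ρ → (-8,10,5)
river: ρ → (5,10,-8)
ρ-cycle length = 10 (tail of 1 descent step not counted)

10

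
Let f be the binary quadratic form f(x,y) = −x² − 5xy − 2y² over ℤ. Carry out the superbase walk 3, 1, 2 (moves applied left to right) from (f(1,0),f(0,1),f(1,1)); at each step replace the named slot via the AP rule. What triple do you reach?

start (-1,-2,-8) = (f(1,0),f(0,1),f(1,1))
replace slot 3: 2·((-1)+(-2)) − (-8) = 2 → (-1,-2,2)
replace slot 1: 2·((-2)+2) − (-1) = 1 → (1,-2,2)
replace slot 2: 2·(1+2) − (-2) = 8 → (1,8,2)

1,8,2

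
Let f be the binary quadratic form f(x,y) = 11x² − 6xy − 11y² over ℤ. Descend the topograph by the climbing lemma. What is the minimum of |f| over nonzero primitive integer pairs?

descent: ρ → (-11,6,11)  [lands on river]
river: ρ → (11,16,-6)
river: ρ → (-6,20,5)
river: ρ → (5,20,-6)
river: ρ → (-6,16,11)
river: ρ → (11,6,-11)
river: ρ → (-11,16,6)
river: ρ → (6,20,-5)
river: ρ → (-5,20,6)
river: ρ → (6,16,-11)
closes: descent 1, river 10
min |a| on river = 5

5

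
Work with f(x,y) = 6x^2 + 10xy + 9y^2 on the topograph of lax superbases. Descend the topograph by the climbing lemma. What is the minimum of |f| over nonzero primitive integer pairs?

translate: b→-2 (≡10 mod 12), so (6,10,9)→(6,-2,5)
flip: (6,-2,5)→(5,2,6)
reduced (well bottom): (5,2,6) with a≤c, −a<b≤a
well minimum = a = 5

5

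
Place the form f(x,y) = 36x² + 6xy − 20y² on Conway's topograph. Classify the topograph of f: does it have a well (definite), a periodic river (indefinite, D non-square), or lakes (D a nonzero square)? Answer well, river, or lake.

D = b²−4ac = 6² − 4·36·(-20) = 2916
D = 54² is a perfect square ⇒ form factors over ℤ ⇒ lakes

lake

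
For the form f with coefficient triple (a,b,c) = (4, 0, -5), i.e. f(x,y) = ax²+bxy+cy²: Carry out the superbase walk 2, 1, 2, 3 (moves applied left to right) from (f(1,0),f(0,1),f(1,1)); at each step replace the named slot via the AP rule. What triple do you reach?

start (4,-5,-1) = (f(1,0),f(0,1),f(1,1))
replace slot 2: 2·(4+(-1)) − (-5) = 11 → (4,11,-1)
replace slot 1: 2·(11+(-1)) − 4 = 16 → (16,11,-1)
replace slot 2: 2·(16+(-1)) − 11 = 19 → (16,19,-1)
replace slot 3: 2·(16+19) − (-1) = 71 → (16,19,71)

16,19,71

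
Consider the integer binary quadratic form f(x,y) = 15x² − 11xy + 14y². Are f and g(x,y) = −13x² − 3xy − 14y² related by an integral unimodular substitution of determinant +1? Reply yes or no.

D₁ = -719, D₂ = -719
f: flip: (15,-11,14)→(14,11,15)
f: reduced (well bottom): (14,11,15) with a≤c, −a<b≤a
g is negative-definite; reduce −g:
−g: reduced (well bottom): (13,3,14) with a≤c, −a<b≤a
flip sign back: reduced form of g is (-13,-3,-14)
reduced forms (14, 11, 15) vs (-13, -3, -14) ⇒ inequivalent

no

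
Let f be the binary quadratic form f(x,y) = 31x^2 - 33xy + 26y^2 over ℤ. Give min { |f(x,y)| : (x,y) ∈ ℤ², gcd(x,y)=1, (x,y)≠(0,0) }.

translate: b→29 (≡-33 mod 62), so (31,-33,26)→(31,29,24)
flip: (31,29,24)→(24,-29,31)
translate: b→19 (≡-29 mod 48), so (24,-29,31)→(24,19,26)
reduced (well bottom): (24,19,26) with a≤c, −a<b≤a
well minimum = a = 24

24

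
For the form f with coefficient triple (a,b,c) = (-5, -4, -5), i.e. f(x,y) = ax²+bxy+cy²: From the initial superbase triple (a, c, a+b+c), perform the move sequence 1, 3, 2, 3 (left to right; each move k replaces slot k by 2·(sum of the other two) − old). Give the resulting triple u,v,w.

start (-5,-5,-14) = (f(1,0),f(0,1),f(1,1))
replace slot 1: 2·((-5)+(-14)) − (-5) = -33 → (-33,-5,-14)
replace slot 3: 2·((-33)+(-5)) − (-14) = -62 → (-33,-5,-62)
replace slot 2: 2·((-33)+(-62)) − (-5) = -185 → (-33,-185,-62)
replace slot 3: 2·((-33)+(-185)) − (-62) = -374 → (-33,-185,-374)

-33,-185,-374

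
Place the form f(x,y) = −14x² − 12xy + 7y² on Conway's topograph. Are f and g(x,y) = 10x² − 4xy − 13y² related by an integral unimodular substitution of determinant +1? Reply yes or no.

D₁ = 536, D₂ = 536
river cycle of f (length 14): (7, 12, -14), (-14, 16, 5), (5, 14, -17), (-17, 20, 2), (2, 20, -17), (-17, 14, 5), (5, 16, -14), (-14, 12, 7), (7, 16, -10), (-10, 4, 13), … (4 more)
river cycle of g (length 14): (-13, 4, 10), (10, 16, -7), (-7, 12, 14), (14, 16, -5), (-5, 14, 17), (17, 20, -2), (-2, 20, 17), (17, 14, -5), (-5, 16, 14), (14, 12, -7), … (4 more)
cycles differ ⇒ inequivalent

no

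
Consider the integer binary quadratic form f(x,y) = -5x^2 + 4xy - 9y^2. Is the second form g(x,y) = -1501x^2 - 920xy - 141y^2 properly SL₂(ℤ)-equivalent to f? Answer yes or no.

D₁ = -164, D₂ = -164
f is negative-definite; reduce −f:
−f: reduced (well bottom): (5,-4,9) with a≤c, −a<b≤a
flip sign back: reduced form of f is (-5,4,-9)
g is negative-definite; reduce −g:
−g: flip: (1501,920,141)→(141,-920,1501)
−g: translate: b→-74 (≡-920 mod 282), so (141,-920,1501)→(141,-74,10)
−g: flip: (141,-74,10)→(10,74,141)
−g: translate: b→-6 (≡74 mod 20), so (10,74,141)→(10,-6,5)
−g: flip: (10,-6,5)→(5,6,10)
−g: translate: b→-4 (≡6 mod 10), so (5,6,10)→(5,-4,9)
−g: reduced (well bottom): (5,-4,9) with a≤c, −a<b≤a
flip sign back: reduced form of g is (-5,4,-9)
reduced forms (-5, 4, -9) vs (-5, 4, -9) ⇒ equivalent

yes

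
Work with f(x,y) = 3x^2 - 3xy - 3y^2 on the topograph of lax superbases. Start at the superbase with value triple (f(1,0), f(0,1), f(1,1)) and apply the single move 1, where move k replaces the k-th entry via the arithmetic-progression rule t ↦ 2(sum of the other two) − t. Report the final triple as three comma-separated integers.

start (3,-3,-3) = (f(1,0),f(0,1),f(1,1))
replace slot 1: 2·((-3)+(-3)) − 3 = -15 → (-15,-3,-3)

-15,-3,-3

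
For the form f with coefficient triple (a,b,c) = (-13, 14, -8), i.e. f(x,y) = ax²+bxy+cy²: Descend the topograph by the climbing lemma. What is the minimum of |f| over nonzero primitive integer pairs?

translate: b→12 (≡-14 mod 26), so (13,-14,8)→(13,12,7)
flip: (13,12,7)→(7,-12,13)
translate: b→2 (≡-12 mod 14), so (7,-12,13)→(7,2,8)
reduced (well bottom): (7,2,8) with a≤c, −a<b≤a
well minimum |f| = |-7| = 7 (negative-definite)

7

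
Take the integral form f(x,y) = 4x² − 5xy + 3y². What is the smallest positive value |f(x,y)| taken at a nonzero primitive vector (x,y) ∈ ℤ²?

translate: b→3 (≡-5 mod 8), so (4,-5,3)→(4,3,2)
flip: (4,3,2)→(2,-3,4)
translate: b→1 (≡-3 mod 4), so (2,-3,4)→(2,1,3)
reduced (well bottom): (2,1,3) with a≤c, −a<b≤a
well minimum = a = 2

2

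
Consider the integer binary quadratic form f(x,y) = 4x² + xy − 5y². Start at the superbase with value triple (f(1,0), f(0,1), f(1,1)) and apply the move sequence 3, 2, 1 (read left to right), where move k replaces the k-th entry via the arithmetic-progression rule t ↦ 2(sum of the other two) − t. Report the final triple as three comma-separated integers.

start (4,-5,0) = (f(1,0),f(0,1),f(1,1))
replace slot 3: 2·(4+(-5)) − 0 = -2 → (4,-5,-2)
replace slot 2: 2·(4+(-2)) − (-5) = 9 → (4,9,-2)
replace slot 1: 2·(9+(-2)) − 4 = 10 → (10,9,-2)

10,9,-2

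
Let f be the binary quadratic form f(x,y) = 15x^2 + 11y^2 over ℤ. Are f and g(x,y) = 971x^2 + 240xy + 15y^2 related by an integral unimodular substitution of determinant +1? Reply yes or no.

D₁ = -660, D₂ = -660
f: flip: (15,0,11)→(11,0,15)
f: reduced (well bottom): (11,0,15) with a≤c, −a<b≤a
g: flip: (971,240,15)→(15,-240,971)
g: translate: b→0 (≡-240 mod 30), so (15,-240,971)→(15,0,11)
g: flip: (15,0,11)→(11,0,15)
g: reduced (well bottom): (11,0,15) with a≤c, −a<b≤a
reduced forms (11, 0, 15) vs (11, 0, 15) ⇒ equivalent

yes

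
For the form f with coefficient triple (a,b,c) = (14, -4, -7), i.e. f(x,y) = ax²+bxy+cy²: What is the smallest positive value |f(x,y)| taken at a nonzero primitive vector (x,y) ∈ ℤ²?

descent: ρ → (-7,18,3)  [lands on river]
river: ρ → (3,18,-7)
river: ρ → (-7,10,11)
river: ρ → (11,12,-6)
river: ρ → (-6,12,11)
river: ρ → (11,10,-7)
closes: descent 1, river 6
min |a| on river = 3

3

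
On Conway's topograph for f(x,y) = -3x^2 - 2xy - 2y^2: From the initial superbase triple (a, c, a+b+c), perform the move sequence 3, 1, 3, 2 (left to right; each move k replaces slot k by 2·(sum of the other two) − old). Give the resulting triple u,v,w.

start (-3,-2,-7) = (f(1,0),f(0,1),f(1,1))
replace slot 3: 2·((-3)+(-2)) − (-7) = -3 → (-3,-2,-3)
replace slot 1: 2·((-2)+(-3)) − (-3) = -7 → (-7,-2,-3)
replace slot 3: 2·((-7)+(-2)) − (-3) = -15 → (-7,-2,-15)
replace slot 2: 2·((-7)+(-15)) − (-2) = -42 → (-7,-42,-15)

-7,-42,-15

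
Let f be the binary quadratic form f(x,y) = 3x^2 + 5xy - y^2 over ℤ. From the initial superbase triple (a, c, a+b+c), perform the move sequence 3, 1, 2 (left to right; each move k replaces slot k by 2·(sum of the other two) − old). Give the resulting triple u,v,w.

start (3,-1,7) = (f(1,0),f(0,1),f(1,1))
replace slot 3: 2·(3+(-1)) − 7 = -3 → (3,-1,-3)
replace slot 1: 2·((-1)+(-3)) − 3 = -11 → (-11,-1,-3)
replace slot 2: 2·((-11)+(-3)) − (-1) = -27 → (-11,-27,-3)

-11,-27,-3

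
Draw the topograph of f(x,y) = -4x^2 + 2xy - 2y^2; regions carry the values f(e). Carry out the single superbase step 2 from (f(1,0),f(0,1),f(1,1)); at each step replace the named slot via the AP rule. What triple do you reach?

start (-4,-2,-4) = (f(1,0),f(0,1),f(1,1))
replace slot 2: 2·((-4)+(-4)) − (-2) = -14 → (-4,-14,-4)

-4,-14,-4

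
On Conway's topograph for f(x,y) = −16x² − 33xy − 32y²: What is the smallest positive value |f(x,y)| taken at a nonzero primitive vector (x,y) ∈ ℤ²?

translate: b→1 (≡33 mod 32), so (16,33,32)→(16,1,15)
flip: (16,1,15)→(15,-1,16)
reduced (well bottom): (15,-1,16) with a≤c, −a<b≤a
well minimum |f| = |-15| = 15 (negative-definite)

15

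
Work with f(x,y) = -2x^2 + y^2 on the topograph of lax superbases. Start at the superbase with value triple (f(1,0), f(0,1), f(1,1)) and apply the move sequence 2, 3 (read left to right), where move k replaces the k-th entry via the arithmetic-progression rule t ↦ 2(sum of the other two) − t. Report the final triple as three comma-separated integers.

start (-2,1,-1) = (f(1,0),f(0,1),f(1,1))
replace slot 2: 2·((-2)+(-1)) − 1 = -7 → (-2,-7,-1)
replace slot 3: 2·((-2)+(-7)) − (-1) = -17 → (-2,-7,-17)

-2,-7,-17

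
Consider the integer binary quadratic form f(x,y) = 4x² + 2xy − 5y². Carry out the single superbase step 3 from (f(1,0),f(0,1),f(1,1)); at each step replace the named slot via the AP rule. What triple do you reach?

start (4,-5,1) = (f(1,0),f(0,1),f(1,1))
replace slot 3: 2·(4+(-5)) − 1 = -3 → (4,-5,-3)

4,-5,-3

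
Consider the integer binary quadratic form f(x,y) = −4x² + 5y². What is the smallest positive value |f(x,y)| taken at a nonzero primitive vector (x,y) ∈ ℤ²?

descent: ρ → (5,0,-4)
descent: ρ → (-4,8,1)  [lands on river]
river: ρ → (1,8,-4)
closes: descent 2, river 2
min |a| on river = 1

1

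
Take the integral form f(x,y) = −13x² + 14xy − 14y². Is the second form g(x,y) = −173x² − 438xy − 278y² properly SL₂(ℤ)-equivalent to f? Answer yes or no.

D₁ = -532, D₂ = -532
f is negative-definite; reduce −f:
−f: translate: b→12 (≡-14 mod 26), so (13,-14,14)→(13,12,13)
−f: reduced (well bottom): (13,12,13) with a≤c, −a<b≤a
flip sign back: reduced form of f is (-13,-12,-13)
g is negative-definite; reduce −g:
−g: translate: b→92 (≡438 mod 346), so (173,438,278)→(173,92,13)
−g: flip: (173,92,13)→(13,-92,173)
−g: translate: b→12 (≡-92 mod 26), so (13,-92,173)→(13,12,13)
−g: reduced (well bottom): (13,12,13) with a≤c, −a<b≤a
flip sign back: reduced form of g is (-13,-12,-13)
reduced forms (-13, -12, -13) vs (-13, -12, -13) ⇒ equivalent

yes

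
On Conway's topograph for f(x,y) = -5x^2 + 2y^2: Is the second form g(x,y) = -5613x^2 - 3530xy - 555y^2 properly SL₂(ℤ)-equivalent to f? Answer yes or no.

D₁ = 40, D₂ = 40
river cycle of f (length 6): (2, 4, -3), (-3, 2, 3), (3, 4, -2), (-2, 4, 3), (3, 2, -3), (-3, 4, 2)
river cycle of g (length 6): (-3, 2, 3), (3, 4, -2), (-2, 4, 3), (3, 2, -3), (-3, 4, 2), (2, 4, -3)
cycles coincide ⇒ equivalent

yes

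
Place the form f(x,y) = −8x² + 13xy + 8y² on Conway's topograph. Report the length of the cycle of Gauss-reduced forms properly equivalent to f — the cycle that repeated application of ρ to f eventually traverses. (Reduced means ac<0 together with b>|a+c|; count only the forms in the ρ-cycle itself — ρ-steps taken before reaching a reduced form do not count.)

D = 425, ⌊√D⌋ = 20
river: ρ → (8,19,-2)
river: ρ → (-2,17,17)
river: ρ → (17,17,-2)
river: ρ → (-2,19,8)
river: ρ → (8,13,-8)
river: ρ → (-8,19,2)
river: ρ → (2,17,-17)
river: ρ → (-17,17,2)
river: ρ → (2,19,-8)
river: ρ → (-8,13,8)
ρ-cycle length = 10 (tail of 0 descent steps not counted)

10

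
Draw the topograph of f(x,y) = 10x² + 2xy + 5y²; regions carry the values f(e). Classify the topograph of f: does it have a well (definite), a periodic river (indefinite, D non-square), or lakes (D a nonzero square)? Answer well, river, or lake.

D = b²−4ac = 2² − 4·10·5 = -196
D < 0 ⇒ definite ⇒ every region one sign ⇒ single well

well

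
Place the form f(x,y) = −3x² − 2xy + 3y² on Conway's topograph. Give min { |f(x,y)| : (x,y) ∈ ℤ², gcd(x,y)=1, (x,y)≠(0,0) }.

descent: ρ → (3,2,-3)  [lands on river]
river: ρ → (-3,4,2)
river: ρ → (2,4,-3)
river: ρ → (-3,2,3)
river: ρ → (3,4,-2)
river: ρ → (-2,4,3)
closes: descent 1, river 6
min |a| on river = 2

2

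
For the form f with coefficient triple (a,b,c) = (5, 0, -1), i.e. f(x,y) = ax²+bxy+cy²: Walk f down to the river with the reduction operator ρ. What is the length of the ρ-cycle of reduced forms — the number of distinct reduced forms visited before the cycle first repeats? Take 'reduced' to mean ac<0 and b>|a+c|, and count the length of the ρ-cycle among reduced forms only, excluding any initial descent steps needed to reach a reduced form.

D = 20, ⌊√D⌋ = 4
descent: ρ → (-1,4,1)  [lands on river]
river: ρ → (1,4,-1)
ρ-cycle length = 2 (tail of 1 descent step not counted)

2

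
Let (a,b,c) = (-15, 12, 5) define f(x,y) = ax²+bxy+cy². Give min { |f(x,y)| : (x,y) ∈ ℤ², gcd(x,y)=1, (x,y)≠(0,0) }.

river: ρ → (5,18,-6)
river: ρ → (-6,18,5)
river: ρ → (5,12,-15)
river: ρ → (-15,18,2)
river: ρ → (2,18,-15)
river: ρ → (-15,12,5)
closes: descent 0, river 6
min |a| on river = 2

2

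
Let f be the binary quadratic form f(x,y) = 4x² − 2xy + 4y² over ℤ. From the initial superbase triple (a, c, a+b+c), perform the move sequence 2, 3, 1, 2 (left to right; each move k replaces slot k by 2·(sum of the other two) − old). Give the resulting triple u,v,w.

start (4,4,6) = (f(1,0),f(0,1),f(1,1))
replace slot 2: 2·(4+6) − 4 = 16 → (4,16,6)
replace slot 3: 2·(4+16) − 6 = 34 → (4,16,34)
replace slot 1: 2·(16+34) − 4 = 96 → (96,16,34)
replace slot 2: 2·(96+34) − 16 = 244 → (96,244,34)

96,244,34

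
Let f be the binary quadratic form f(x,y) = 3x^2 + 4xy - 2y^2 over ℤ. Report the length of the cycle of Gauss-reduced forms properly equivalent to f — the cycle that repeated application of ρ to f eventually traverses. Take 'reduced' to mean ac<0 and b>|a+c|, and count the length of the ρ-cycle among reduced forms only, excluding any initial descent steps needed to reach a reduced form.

D = 40, ⌊√D⌋ = 6
river: ρ → (-2,4,3)
river: ρ → (3,2,-3)
river: ρ → (-3,4,2)
river: ρ → (2,4,-3)
river: ρ → (-3,2,3)
river: ρ → (3,4,-2)
ρ-cycle length = 6 (tail of 0 descent steps not counted)

6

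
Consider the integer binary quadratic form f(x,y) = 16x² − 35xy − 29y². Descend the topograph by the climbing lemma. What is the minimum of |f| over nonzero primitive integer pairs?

descent: ρ → (-29,35,16)  [lands on river]
river: ρ → (16,29,-35)
river: ρ → (-35,41,10)
river: ρ → (10,39,-39)
river: ρ → (-39,39,10)
river: ρ → (10,41,-35)
river: ρ → (-35,29,16)
river: ρ → (16,35,-29)
river: ρ → (-29,23,22)
river: ρ → (22,21,-30)
river: ρ → (-30,39,13)
river: ρ → (13,39,-30)
river: ρ → (-30,21,22)
river: ρ → (22,23,-29)
closes: descent 1, river 14
min |a| on river = 10

10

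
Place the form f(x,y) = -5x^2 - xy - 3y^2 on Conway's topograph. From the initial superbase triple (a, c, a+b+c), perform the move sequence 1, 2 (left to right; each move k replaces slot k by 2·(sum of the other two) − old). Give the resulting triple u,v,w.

start (-5,-3,-9) = (f(1,0),f(0,1),f(1,1))
replace slot 1: 2·((-3)+(-9)) − (-5) = -19 → (-19,-3,-9)
replace slot 2: 2·((-19)+(-9)) − (-3) = -53 → (-19,-53,-9)

-19,-53,-9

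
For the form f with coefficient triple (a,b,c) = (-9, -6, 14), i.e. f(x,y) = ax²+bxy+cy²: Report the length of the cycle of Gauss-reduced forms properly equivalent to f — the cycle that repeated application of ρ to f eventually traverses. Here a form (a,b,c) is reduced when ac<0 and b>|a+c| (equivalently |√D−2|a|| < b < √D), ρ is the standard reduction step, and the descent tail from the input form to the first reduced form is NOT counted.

D = 540, ⌊√D⌋ = 23
descent: ρ → (14,6,-9)  [lands on river]
river: ρ → (-9,12,11)
river: ρ → (11,10,-10)
river: ρ → (-10,10,11)
river: ρ → (11,12,-9)
river: ρ → (-9,6,14)
river: ρ → (14,22,-1)
river: ρ → (-1,22,14)
ρ-cycle length = 8 (tail of 1 descent step not counted)

8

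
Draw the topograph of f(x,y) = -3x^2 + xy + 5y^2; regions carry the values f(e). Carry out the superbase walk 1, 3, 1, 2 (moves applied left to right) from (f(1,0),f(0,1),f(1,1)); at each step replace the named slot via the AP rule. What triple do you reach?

start (-3,5,3) = (f(1,0),f(0,1),f(1,1))
replace slot 1: 2·(5+3) − (-3) = 19 → (19,5,3)
replace slot 3: 2·(19+5) − 3 = 45 → (19,5,45)
replace slot 1: 2·(5+45) − 19 = 81 → (81,5,45)
replace slot 2: 2·(81+45) − 5 = 247 → (81,247,45)

81,247,45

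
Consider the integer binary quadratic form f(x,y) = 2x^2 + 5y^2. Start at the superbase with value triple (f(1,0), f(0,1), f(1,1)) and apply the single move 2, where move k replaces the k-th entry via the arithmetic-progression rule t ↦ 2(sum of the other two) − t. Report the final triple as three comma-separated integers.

start (2,5,7) = (f(1,0),f(0,1),f(1,1))
replace slot 2: 2·(2+7) − 5 = 13 → (2,13,7)

2,13,7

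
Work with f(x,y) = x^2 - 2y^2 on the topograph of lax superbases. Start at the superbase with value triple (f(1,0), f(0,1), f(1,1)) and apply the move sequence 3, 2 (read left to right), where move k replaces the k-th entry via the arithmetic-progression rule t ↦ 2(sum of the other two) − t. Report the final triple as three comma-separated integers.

start (1,-2,-1) = (f(1,0),f(0,1),f(1,1))
replace slot 3: 2·(1+(-2)) − (-1) = -1 → (1,-2,-1)
replace slot 2: 2·(1+(-1)) − (-2) = 2 → (1,2,-1)

1,2,-1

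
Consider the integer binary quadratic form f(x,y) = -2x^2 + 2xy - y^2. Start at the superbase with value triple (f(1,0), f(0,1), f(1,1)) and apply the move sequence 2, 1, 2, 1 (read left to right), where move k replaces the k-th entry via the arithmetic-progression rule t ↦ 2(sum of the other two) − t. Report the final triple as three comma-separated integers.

start (-2,-1,-1) = (f(1,0),f(0,1),f(1,1))
replace slot 2: 2·((-2)+(-1)) − (-1) = -5 → (-2,-5,-1)
replace slot 1: 2·((-5)+(-1)) − (-2) = -10 → (-10,-5,-1)
replace slot 2: 2·((-10)+(-1)) − (-5) = -17 → (-10,-17,-1)
replace slot 1: 2·((-17)+(-1)) − (-10) = -26 → (-26,-17,-1)

-26,-17,-1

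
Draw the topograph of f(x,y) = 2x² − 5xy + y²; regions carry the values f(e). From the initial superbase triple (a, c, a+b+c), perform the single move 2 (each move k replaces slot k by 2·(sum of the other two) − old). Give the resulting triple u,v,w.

start (2,1,-2) = (f(1,0),f(0,1),f(1,1))
replace slot 2: 2·(2+(-2)) − 1 = -1 → (2,-1,-2)

2,-1,-2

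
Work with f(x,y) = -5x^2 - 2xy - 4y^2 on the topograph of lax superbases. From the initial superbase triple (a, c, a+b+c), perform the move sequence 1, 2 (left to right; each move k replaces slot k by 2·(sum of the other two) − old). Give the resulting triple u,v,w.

start (-5,-4,-11) = (f(1,0),f(0,1),f(1,1))
replace slot 1: 2·((-4)+(-11)) − (-5) = -25 → (-25,-4,-11)
replace slot 2: 2·((-25)+(-11)) − (-4) = -68 → (-25,-68,-11)

-25,-68,-11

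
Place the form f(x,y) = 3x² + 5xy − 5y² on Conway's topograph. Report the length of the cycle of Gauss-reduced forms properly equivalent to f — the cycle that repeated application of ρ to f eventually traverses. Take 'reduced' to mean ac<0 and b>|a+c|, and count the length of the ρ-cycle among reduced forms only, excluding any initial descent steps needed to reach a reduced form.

D = 85, ⌊√D⌋ = 9
river: ρ → (-5,5,3)
river: ρ → (3,7,-3)
river: ρ → (-3,5,5)
river: ρ → (5,5,-3)
river: ρ → (-3,7,3)
river: ρ → (3,5,-5)
ρ-cycle length = 6 (tail of 0 descent steps not counted)

6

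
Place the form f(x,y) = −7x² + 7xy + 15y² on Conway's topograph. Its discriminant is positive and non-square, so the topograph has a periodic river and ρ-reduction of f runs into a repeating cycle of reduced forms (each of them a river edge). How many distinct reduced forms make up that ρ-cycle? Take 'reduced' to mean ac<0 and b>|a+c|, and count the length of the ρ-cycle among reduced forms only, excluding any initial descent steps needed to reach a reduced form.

D = 469, ⌊√D⌋ = 21
descent: ρ → (15,-7,-7)
descent: ρ → (-7,21,1)  [lands on river]
river: ρ → (1,21,-7)
ρ-cycle length = 2 (tail of 2 descent steps not counted)

2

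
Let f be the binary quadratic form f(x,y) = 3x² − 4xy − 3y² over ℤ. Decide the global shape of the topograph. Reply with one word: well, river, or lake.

D = b²−4ac = (-4)² − 4·3·(-3) = 52
D > 0 non-square ⇒ indefinite ⇒ periodic river

river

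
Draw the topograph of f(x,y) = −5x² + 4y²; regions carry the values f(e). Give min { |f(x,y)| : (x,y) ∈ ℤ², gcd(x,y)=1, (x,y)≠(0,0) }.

descent: ρ → (4,8,-1)  [lands on river]
river: ρ → (-1,8,4)
closes: descent 1, river 2
min |a| on river = 1

1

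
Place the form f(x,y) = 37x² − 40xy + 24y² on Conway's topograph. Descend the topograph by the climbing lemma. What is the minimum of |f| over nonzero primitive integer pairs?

translate: b→34 (≡-40 mod 74), so (37,-40,24)→(37,34,21)
flip: (37,34,21)→(21,-34,37)
translate: b→8 (≡-34 mod 42), so (21,-34,37)→(21,8,24)
reduced (well bottom): (21,8,24) with a≤c, −a<b≤a
well minimum = a = 21

21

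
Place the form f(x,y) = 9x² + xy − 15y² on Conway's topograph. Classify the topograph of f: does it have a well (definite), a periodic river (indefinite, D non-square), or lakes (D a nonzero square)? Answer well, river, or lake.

D = b²−4ac = 1² − 4·9·(-15) = 541
D > 0 non-square ⇒ indefinite ⇒ periodic river

river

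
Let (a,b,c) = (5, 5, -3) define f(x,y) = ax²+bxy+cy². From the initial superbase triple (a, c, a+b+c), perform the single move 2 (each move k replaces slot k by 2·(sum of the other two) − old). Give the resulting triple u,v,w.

start (5,-3,7) = (f(1,0),f(0,1),f(1,1))
replace slot 2: 2·(5+7) − (-3) = 27 → (5,27,7)

5,27,7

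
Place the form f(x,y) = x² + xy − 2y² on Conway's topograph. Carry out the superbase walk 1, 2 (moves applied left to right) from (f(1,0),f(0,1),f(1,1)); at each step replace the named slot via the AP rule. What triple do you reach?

start (1,-2,0) = (f(1,0),f(0,1),f(1,1))
replace slot 1: 2·((-2)+0) − 1 = -5 → (-5,-2,0)
replace slot 2: 2·((-5)+0) − (-2) = -8 → (-5,-8,0)

-5,-8,0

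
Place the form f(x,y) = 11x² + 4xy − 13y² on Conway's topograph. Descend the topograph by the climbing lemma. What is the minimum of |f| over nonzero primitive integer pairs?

river: ρ → (-13,22,2)
river: ρ → (2,22,-13)
river: ρ → (-13,4,11)
river: ρ → (11,18,-6)
river: ρ → (-6,18,11)
river: ρ → (11,4,-13)
closes: descent 0, river 6
min |a| on river = 2

2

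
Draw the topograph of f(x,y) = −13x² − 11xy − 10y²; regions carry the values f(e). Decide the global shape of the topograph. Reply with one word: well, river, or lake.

D = b²−4ac = (-11)² − 4·(-13)·(-10) = -399
D < 0 ⇒ definite ⇒ every region one sign ⇒ single well

well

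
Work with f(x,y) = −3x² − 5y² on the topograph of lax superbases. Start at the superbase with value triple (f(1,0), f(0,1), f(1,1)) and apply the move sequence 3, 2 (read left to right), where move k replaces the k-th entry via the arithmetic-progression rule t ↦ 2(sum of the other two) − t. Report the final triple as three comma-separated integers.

start (-3,-5,-8) = (f(1,0),f(0,1),f(1,1))
replace slot 3: 2·((-3)+(-5)) − (-8) = -8 → (-3,-5,-8)
replace slot 2: 2·((-3)+(-8)) − (-5) = -17 → (-3,-17,-8)

-3,-17,-8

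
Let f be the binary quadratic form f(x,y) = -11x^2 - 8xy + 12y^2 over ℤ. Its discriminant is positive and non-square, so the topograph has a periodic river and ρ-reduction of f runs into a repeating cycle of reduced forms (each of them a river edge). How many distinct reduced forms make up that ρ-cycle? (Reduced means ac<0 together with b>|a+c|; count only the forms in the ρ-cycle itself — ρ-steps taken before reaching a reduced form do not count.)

D = 592, ⌊√D⌋ = 24
descent: ρ → (12,8,-11)  [lands on river]
river: ρ → (-11,14,9)
river: ρ → (9,22,-3)
river: ρ → (-3,20,16)
river: ρ → (16,12,-7)
river: ρ → (-7,16,12)
ρ-cycle length = 6 (tail of 1 descent step not counted)

6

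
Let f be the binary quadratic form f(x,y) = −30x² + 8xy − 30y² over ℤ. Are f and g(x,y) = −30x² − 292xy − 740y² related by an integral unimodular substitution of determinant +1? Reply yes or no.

D₁ = -3536, D₂ = -3536
f is negative-definite; reduce −f:
−f: flip: (30,-8,30)→(30,8,30)
−f: reduced (well bottom): (30,8,30) with a≤c, −a<b≤a
flip sign back: reduced form of f is (-30,-8,-30)
g is negative-definite; reduce −g:
−g: translate: b→-8 (≡292 mod 60), so (30,292,740)→(30,-8,30)
−g: flip: (30,-8,30)→(30,8,30)
−g: reduced (well bottom): (30,8,30) with a≤c, −a<b≤a
flip sign back: reduced form of g is (-30,-8,-30)
reduced forms (-30, -8, -30) vs (-30, -8, -30) ⇒ equivalent

yes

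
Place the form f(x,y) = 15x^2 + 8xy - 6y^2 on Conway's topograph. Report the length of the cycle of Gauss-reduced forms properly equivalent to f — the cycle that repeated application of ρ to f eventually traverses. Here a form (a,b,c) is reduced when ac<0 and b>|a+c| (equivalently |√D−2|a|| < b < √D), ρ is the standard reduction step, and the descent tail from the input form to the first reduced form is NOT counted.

D = 424, ⌊√D⌋ = 20
descent: ρ → (-6,16,7)  [lands on river]
river: ρ → (7,12,-10)
river: ρ → (-10,8,9)
river: ρ → (9,10,-9)
river: ρ → (-9,8,10)
river: ρ → (10,12,-7)
river: ρ → (-7,16,6)
river: ρ → (6,20,-1)
river: ρ → (-1,20,6)
river: ρ → (6,16,-7)
river: ρ → (-7,12,10)
river: ρ → (10,8,-9)
river: ρ → (-9,10,9)
river: ρ → (9,8,-10)
river: ρ → (-10,12,7)
river: ρ → (7,16,-6)
river: ρ → (-6,20,1)
river: ρ → (1,20,-6)
ρ-cycle length = 18 (tail of 1 descent step not counted)

18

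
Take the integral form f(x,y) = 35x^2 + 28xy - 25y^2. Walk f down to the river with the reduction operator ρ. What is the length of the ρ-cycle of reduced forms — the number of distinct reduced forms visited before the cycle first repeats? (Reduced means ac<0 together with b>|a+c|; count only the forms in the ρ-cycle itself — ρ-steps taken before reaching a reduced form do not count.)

D = 4284, ⌊√D⌋ = 65
river: ρ → (-25,22,38)
river: ρ → (38,54,-9)
river: ρ → (-9,54,38)
river: ρ → (38,22,-25)
river: ρ → (-25,28,35)
river: ρ → (35,42,-18)
river: ρ → (-18,30,47)
river: ρ → (47,64,-1)
river: ρ → (-1,64,47)
river: ρ → (47,30,-18)
river: ρ → (-18,42,35)
river: ρ → (35,28,-25)
ρ-cycle length = 12 (tail of 0 descent steps not counted)

12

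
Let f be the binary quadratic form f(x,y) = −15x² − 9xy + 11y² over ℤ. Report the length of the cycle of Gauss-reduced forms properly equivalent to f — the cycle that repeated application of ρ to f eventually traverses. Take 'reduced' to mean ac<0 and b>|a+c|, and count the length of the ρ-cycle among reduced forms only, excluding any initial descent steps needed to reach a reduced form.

D = 741, ⌊√D⌋ = 27
descent: ρ → (11,9,-15)  [lands on river]
river: ρ → (-15,21,5)
river: ρ → (5,19,-19)
river: ρ → (-19,19,5)
river: ρ → (5,21,-15)
river: ρ → (-15,9,11)
river: ρ → (11,13,-13)
river: ρ → (-13,13,11)
ρ-cycle length = 8 (tail of 1 descent step not counted)

8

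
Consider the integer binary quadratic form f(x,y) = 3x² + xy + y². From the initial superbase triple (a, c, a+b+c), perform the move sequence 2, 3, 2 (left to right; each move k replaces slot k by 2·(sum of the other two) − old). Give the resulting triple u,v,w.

start (3,1,5) = (f(1,0),f(0,1),f(1,1))
replace slot 2: 2·(3+5) − 1 = 15 → (3,15,5)
replace slot 3: 2·(3+15) − 5 = 31 → (3,15,31)
replace slot 2: 2·(3+31) − 15 = 53 → (3,53,31)

3,53,31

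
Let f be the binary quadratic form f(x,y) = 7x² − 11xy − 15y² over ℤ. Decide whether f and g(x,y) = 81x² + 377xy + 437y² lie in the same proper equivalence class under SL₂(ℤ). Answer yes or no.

D₁ = 541, D₂ = 541
river cycle of f (length 22): (-15, 11, 7), (7, 17, -9), (-9, 19, 5), (5, 21, -5), (-5, 19, 9), (9, 17, -7), (-7, 11, 15), (15, 19, -3), (-3, 23, 1), (1, 23, -3), … (12 more)
river cycle of g (length 22): (7, 17, -9), (-9, 19, 5), (5, 21, -5), (-5, 19, 9), (9, 17, -7), (-7, 11, 15), (15, 19, -3), (-3, 23, 1), (1, 23, -3), (-3, 19, 15), … (12 more)
cycles coincide ⇒ equivalent

yes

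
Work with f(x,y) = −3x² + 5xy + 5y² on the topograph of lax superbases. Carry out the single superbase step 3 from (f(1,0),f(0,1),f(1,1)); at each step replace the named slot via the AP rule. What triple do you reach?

start (-3,5,7) = (f(1,0),f(0,1),f(1,1))
replace slot 3: 2·((-3)+5) − 7 = -3 → (-3,5,-3)

-3,5,-3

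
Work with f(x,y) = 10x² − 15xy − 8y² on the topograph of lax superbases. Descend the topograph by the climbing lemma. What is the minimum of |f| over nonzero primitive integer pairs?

descent: ρ → (-8,15,10)  [lands on river]
river: ρ → (10,5,-13)
river: ρ → (-13,21,2)
river: ρ → (2,23,-2)
river: ρ → (-2,21,13)
river: ρ → (13,5,-10)
river: ρ → (-10,15,8)
river: ρ → (8,17,-8)
closes: descent 1, river 8
min |a| on river = 2

2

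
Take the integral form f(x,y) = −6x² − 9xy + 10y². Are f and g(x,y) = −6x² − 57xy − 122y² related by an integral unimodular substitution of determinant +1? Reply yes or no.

D₁ = 321, D₂ = 321
river cycle of f (length 6): (10, 9, -6), (-6, 15, 4), (4, 17, -2), (-2, 15, 12), (12, 9, -5), (-5, 11, 10)
river cycle of g (length 6): (-6, 15, 4), (4, 17, -2), (-2, 15, 12), (12, 9, -5), (-5, 11, 10), (10, 9, -6)
cycles coincide ⇒ equivalent

yes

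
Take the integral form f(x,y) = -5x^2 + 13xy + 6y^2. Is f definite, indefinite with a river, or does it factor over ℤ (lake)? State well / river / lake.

D = b²−4ac = 13² − 4·(-5)·6 = 289
D = 17² is a perfect square ⇒ form factors over ℤ ⇒ lakes

lake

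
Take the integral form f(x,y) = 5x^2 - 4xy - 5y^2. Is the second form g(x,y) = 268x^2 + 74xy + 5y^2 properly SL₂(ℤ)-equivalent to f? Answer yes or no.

D₁ = 116, D₂ = 116
river cycle of f (length 10): (-5, 4, 5), (5, 6, -4), (-4, 10, 1), (1, 10, -4), (-4, 6, 5), (5, 4, -5), (-5, 6, 4), (4, 10, -1), (-1, 10, 4), (4, 6, -5)
river cycle of g (length 10): (5, 6, -4), (-4, 10, 1), (1, 10, -4), (-4, 6, 5), (5, 4, -5), (-5, 6, 4), (4, 10, -1), (-1, 10, 4), (4, 6, -5), (-5, 4, 5)
cycles coincide ⇒ equivalent

yes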